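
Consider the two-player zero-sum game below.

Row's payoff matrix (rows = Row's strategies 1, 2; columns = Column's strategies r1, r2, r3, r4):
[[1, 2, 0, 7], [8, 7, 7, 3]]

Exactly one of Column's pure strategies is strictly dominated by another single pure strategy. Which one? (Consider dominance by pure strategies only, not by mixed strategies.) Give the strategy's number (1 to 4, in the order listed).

Column prefers columns that give Row less. Compare r1 with r3: 0 < 1, 7 < 8.
So r3 strictly dominates r1 for Column; r1 is strictly dominated.

1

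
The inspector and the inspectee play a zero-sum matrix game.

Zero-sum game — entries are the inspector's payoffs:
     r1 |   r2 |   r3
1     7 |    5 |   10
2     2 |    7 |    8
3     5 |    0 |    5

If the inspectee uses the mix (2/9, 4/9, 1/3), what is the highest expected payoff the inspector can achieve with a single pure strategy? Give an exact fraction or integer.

1: (7)·(2/9) + (5)·(4/9) + (10)·(1/3) = 64/9.
2: (2)·(2/9) + (7)·(4/9) + (8)·(1/3) = 56/9.
3: (5)·(2/9) + (0)·(4/9) + (5)·(1/3) = 25/9.
The best pure response is 1 with expected payoff 64/9.

64/9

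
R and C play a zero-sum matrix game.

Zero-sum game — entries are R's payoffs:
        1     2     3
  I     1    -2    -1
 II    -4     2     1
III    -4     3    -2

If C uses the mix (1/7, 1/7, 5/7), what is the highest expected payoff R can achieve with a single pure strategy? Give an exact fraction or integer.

I: (1)·(1/7) + (-2)·(1/7) + (-1)·(5/7) = -6/7.
II: (-4)·(1/7) + (2)·(1/7) + (1)·(5/7) = 3/7.
III: (-4)·(1/7) + (3)·(1/7) + (-2)·(5/7) = -11/7.
The best pure response is II with expected payoff 3/7.

3/7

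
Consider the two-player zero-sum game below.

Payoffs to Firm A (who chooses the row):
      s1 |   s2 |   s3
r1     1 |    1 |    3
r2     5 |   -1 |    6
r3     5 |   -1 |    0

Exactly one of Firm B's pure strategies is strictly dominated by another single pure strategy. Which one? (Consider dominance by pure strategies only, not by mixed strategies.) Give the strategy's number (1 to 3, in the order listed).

3

Firm B prefers columns that give Firm A less. Compare s3 with s2: 1 < 3, -1 < 6, -1 < 0.
So s2 strictly dominates s3 for Firm B; s3 is strictly dominated.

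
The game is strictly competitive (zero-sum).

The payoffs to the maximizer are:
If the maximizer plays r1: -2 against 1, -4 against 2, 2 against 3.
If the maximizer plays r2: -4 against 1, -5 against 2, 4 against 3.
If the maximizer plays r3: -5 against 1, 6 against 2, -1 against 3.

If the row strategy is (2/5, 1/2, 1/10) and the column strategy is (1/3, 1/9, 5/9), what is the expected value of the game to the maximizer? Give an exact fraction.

Against (1/3, 1/9, 5/9), each row's expected payoff is r1: 0; r2: 1/3; r3: -14/9.
Taking the (2/5, 1/2, 1/10)-weighted average: (2/5)·(0) + (1/2)·(1/3) + (1/10)·(-14/9) = 1/90.

1/90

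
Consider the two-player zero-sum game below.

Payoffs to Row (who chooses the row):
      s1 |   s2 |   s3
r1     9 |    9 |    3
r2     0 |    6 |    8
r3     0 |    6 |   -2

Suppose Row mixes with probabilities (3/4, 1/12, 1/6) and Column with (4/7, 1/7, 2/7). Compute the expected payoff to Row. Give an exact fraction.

485/84

Against (4/7, 1/7, 2/7), each row's expected payoff is r1: 51/7; r2: 22/7; r3: 2/7.
Taking the (3/4, 1/12, 1/6)-weighted average: (3/4)·(51/7) + (1/12)·(22/7) + (1/6)·(2/7) = 485/84.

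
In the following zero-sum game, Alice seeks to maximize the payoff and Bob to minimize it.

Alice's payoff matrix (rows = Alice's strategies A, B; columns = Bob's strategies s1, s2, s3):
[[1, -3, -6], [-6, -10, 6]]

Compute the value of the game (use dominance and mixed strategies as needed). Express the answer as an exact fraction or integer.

Column s1 is strictly dominated by s2 for Bob (it gives Alice more in every row).
The remaining 2×2 game on (A, B) × (s2, s3) has no saddle point. Let Alice play A with probability p; indifference gives −3p − 10(1−p) = −6p + 6(1−p), so p = 16/19.
Similarly Bob's optimal q on s2 is 12/19, and the value is -3·(12/19) + (-6)·(7/19) = -78/19.

-78/19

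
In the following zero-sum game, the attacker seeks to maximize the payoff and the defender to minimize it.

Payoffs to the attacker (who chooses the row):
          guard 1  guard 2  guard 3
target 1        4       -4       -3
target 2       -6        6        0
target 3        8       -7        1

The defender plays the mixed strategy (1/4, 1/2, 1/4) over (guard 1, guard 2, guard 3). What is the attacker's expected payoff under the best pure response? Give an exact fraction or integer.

target 1: (4)·(1/4) + (-4)·(1/2) + (-3)·(1/4) = -7/4.
target 2: (-6)·(1/4) + (6)·(1/2) + (0)·(1/4) = 3/2.
target 3: (8)·(1/4) + (-7)·(1/2) + (1)·(1/4) = -5/4.
The best pure response is target 2 with expected payoff 3/2.

3/2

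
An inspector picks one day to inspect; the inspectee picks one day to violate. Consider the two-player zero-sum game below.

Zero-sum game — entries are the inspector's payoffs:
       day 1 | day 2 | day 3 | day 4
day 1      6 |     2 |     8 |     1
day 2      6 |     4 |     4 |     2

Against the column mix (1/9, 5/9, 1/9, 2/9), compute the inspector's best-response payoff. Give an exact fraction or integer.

34/9

day 1: (6)·(1/9) + (2)·(5/9) + (8)·(1/9) + (1)·(2/9) = 26/9.
day 2: (6)·(1/9) + (4)·(5/9) + (4)·(1/9) + (2)·(2/9) = 34/9.
The best pure response is day 2 with expected payoff 34/9.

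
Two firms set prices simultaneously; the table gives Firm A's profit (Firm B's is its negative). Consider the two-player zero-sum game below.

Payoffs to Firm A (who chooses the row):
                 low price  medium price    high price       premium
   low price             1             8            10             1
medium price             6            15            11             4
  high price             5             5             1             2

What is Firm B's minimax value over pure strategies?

The worst case (largest entry) in each column is low price: 6, medium price: 15, high price: 11, premium: 4.
The best (smallest) of these is 4.

4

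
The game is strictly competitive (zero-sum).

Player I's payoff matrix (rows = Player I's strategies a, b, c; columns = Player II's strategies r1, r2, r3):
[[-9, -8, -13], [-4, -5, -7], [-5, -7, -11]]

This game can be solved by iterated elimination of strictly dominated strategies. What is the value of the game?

Column r2 is strictly dominated by r3 for Player II (-13<-8, -7<-5, -11<-7); eliminate r2.
Column r1 is strictly dominated by r3 for Player II (-13<-9, -7<-4, -11<-5); eliminate r1.
Row a is strictly dominated by row b (-7>-13); eliminate a.
Row c is strictly dominated by row b (-7>-11); eliminate c.
Only (b, r3) remains, with payoff -7.

-7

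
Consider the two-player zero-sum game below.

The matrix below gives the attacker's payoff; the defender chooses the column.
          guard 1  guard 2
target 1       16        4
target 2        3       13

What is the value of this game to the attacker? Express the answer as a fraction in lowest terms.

98/11

Row minima are 4 and 3, so the attacker's maximin is 4; column maxima are 16 and 13, so the defender's minimax is 13. These differ, so the equilibrium is in mixed strategies.
Let the attacker play target 1 with probability p. The defender is indifferent when 16p + 3(1−p) = 4p + 13(1−p), giving p = 5/11.
Let the defender play guard 1 with probability q. The attacker is indifferent when 16q + 4(1−q) = 3q + 13(1−q), giving q = 9/22.
The value is 16·(9/22) + (4)·(13/22) = 98/11.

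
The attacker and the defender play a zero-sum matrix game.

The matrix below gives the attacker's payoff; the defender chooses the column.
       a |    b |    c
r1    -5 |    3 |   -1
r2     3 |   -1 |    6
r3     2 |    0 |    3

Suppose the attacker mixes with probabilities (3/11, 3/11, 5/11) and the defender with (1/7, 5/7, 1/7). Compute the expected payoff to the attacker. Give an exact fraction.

Against (1/7, 5/7, 1/7), each row's expected payoff is r1: 9/7; r2: 4/7; r3: 5/7.
Taking the (3/11, 3/11, 5/11)-weighted average: (3/11)·(9/7) + (3/11)·(4/7) + (5/11)·(5/7) = 64/77.

64/77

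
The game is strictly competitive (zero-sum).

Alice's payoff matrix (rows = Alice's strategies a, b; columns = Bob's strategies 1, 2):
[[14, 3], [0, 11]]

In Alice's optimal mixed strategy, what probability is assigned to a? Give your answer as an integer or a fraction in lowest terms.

Row minima are 3 and 0, so Alice's maximin is 3; column maxima are 14 and 11, so Bob's minimax is 11. These differ, so the equilibrium is in mixed strategies.
Let Alice play a with probability p. Bob is indifferent when 14p = 3p + 11(1−p), giving p = 1/2.

1/2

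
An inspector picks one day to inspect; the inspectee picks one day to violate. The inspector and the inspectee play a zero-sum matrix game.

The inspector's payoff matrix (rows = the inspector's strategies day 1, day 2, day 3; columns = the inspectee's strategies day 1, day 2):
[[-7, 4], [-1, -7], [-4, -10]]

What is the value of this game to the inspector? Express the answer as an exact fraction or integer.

-53/17

Row day 3 is strictly dominated by row day 2, so the inspector never plays it.
The remaining 2×2 game on (day 1, day 2) × (day 1, day 2) has no saddle point. Let the inspector play day 1 with probability p; indifference gives −7p − (1−p) = 4p − 7(1−p), so p = 6/17.
Similarly the inspectee's optimal q on day 1 is 11/17, and the value is -7·(11/17) + (4)·(6/17) = -53/17.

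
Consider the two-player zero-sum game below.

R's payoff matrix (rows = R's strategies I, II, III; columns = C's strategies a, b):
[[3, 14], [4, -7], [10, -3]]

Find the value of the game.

Row II is strictly dominated by row III, so R never plays it.
The remaining 2×2 game on (I, III) × (a, b) has no saddle point. Let R play I with probability p; indifference gives 3p + 10(1−p) = 14p − 3(1−p), so p = 13/24.
Similarly C's optimal q on a is 17/24, and the value is 3·(17/24) + (14)·(7/24) = 149/24.

149/24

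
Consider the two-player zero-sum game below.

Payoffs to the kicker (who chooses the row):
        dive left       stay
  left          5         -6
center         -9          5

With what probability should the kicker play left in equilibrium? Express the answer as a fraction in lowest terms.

14/25

Row minima are -6 and -9, so the kicker's maximin is -6; column maxima are 5 and 5, so the goalkeeper's minimax is 5. These differ, so the equilibrium is in mixed strategies.
Let the kicker play left with probability p. The goalkeeper is indifferent when 5p − 9(1−p) = −6p + 5(1−p), giving p = 14/25.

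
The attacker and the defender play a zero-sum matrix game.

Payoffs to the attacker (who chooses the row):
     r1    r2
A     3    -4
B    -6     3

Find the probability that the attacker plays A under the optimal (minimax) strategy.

9/16

Row minima are -4 and -6, so the attacker's maximin is -4; column maxima are 3 and 3, so the defender's minimax is 3. These differ, so the equilibrium is in mixed strategies.
Let the attacker play A with probability p. The defender is indifferent when 3p − 6(1−p) = −4p + 3(1−p), giving p = 9/16.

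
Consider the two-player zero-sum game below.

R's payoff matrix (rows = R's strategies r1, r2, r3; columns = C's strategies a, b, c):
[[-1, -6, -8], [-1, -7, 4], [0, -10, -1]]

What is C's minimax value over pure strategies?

-6

The worst case (largest entry) in each column is a: 0, b: -6, c: 4.
The best (smallest) of these is -6.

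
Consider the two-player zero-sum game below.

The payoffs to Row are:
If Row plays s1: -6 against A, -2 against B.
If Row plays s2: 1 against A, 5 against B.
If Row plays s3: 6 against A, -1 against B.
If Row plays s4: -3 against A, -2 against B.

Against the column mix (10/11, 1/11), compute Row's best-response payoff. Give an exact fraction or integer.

s1: (-6)·(10/11) + (-2)·(1/11) = -62/11.
s2: (1)·(10/11) + (5)·(1/11) = 15/11.
s3: (6)·(10/11) + (-1)·(1/11) = 59/11.
s4: (-3)·(10/11) + (-2)·(1/11) = -32/11.
The best pure response is s3 with expected payoff 59/11.

59/11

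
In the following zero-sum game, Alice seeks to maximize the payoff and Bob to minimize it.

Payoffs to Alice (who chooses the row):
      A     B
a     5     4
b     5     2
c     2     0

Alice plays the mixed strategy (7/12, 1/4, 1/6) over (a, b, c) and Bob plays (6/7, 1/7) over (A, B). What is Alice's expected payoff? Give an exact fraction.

Against (6/7, 1/7), each row's expected payoff is a: 34/7; b: 32/7; c: 12/7.
Taking the (7/12, 1/4, 1/6)-weighted average: (7/12)·(34/7) + (1/4)·(32/7) + (1/6)·(12/7) = 179/42.

179/42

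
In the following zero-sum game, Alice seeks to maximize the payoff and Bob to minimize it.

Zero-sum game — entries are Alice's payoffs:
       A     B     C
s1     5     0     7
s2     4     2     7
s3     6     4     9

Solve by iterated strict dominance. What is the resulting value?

Row s2 is strictly dominated by row s3 (6>4, 4>2, 9>7); eliminate s2.
Row s1 is strictly dominated by row s3 (6>5, 4>0, 9>7); eliminate s1.
Column C is strictly dominated by A for Bob (6<9); eliminate C.
Column A is strictly dominated by B for Bob (4<6); eliminate A.
Only (s3, B) remains, with payoff 4.

4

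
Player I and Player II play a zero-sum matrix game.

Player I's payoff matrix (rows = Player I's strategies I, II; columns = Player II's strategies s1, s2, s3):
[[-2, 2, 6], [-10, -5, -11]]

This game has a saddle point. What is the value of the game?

Row minima: -2, -11 → Player I's maximin is -2.
Column maxima: -2, 2, 6 → Player II's minimax is -2.
They coincide at (I, s1), so the value is -2.

-2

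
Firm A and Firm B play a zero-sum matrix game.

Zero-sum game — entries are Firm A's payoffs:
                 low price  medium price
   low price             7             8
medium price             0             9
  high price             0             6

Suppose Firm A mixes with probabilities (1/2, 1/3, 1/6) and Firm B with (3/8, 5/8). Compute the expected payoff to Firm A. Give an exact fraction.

Against (3/8, 5/8), each row's expected payoff is low price: 61/8; medium price: 45/8; high price: 15/4.
Taking the (1/2, 1/3, 1/6)-weighted average: (1/2)·(61/8) + (1/3)·(45/8) + (1/6)·(15/4) = 101/16.

101/16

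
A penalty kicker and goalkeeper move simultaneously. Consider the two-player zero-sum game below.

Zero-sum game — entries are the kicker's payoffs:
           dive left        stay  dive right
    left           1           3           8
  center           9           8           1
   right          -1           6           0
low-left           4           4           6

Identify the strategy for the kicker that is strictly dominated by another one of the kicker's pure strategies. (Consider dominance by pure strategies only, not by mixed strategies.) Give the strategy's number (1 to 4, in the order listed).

3

Compare right with center: 9 > -1, 8 > 6, 1 > 0.
So center strictly dominates right for the kicker; right is strictly dominated.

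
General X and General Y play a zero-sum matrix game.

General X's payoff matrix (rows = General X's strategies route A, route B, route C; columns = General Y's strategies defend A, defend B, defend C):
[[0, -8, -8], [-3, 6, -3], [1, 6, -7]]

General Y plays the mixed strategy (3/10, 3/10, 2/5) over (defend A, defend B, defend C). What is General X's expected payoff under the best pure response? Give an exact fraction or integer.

-3/10

route A: (0)·(3/10) + (-8)·(3/10) + (-8)·(2/5) = -28/5.
route B: (-3)·(3/10) + (6)·(3/10) + (-3)·(2/5) = -3/10.
route C: (1)·(3/10) + (6)·(3/10) + (-7)·(2/5) = -7/10.
The best pure response is route B with expected payoff -3/10.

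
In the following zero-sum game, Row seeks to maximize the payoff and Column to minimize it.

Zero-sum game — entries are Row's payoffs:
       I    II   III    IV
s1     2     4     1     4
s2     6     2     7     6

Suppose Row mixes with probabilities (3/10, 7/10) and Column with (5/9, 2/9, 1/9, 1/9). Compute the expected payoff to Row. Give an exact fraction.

Against (5/9, 2/9, 1/9, 1/9), each row's expected payoff is s1: 23/9; s2: 47/9.
Taking the (3/10, 7/10)-weighted average: (3/10)·(23/9) + (7/10)·(47/9) = 199/45.

199/45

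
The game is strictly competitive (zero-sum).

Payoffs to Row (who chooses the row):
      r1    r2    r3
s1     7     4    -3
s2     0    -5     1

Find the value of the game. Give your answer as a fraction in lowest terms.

-11/13

Column r1 is strictly dominated by r2 for Column (it gives Row more in every row).
The remaining 2×2 game on (s1, s2) × (r2, r3) has no saddle point. Let Row play s1 with probability p; indifference gives 4p − 5(1−p) = −3p + (1−p), so p = 6/13.
Similarly Column's optimal q on r2 is 4/13, and the value is 4·(4/13) + (-3)·(9/13) = -11/13.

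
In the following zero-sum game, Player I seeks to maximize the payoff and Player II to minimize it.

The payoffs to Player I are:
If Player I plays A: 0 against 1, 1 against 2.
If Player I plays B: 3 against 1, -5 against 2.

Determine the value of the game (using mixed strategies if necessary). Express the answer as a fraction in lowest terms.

1/3

Row minima are 0 and -5, so Player I's maximin is 0; column maxima are 3 and 1, so Player II's minimax is 1. These differ, so the equilibrium is in mixed strategies.
Let Player I play A with probability p. Player II is indifferent when 3(1−p) = p − 5(1−p), giving p = 8/9.
Let Player II play 1 with probability q. Player I is indifferent when (1−q) = 3q − 5(1−q), giving q = 2/3.
The value is 0·(2/3) + (1)·(1/3) = 1/3.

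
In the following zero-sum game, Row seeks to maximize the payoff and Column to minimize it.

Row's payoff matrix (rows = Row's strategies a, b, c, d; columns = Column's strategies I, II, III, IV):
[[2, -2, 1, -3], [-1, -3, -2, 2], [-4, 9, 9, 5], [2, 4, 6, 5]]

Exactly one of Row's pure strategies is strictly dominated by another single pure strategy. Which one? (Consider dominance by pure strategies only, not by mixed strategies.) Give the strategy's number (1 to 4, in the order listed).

Compare b with d: 2 > -1, 4 > -3, 6 > -2, 5 > 2.
So d strictly dominates b for Row; b is strictly dominated.

2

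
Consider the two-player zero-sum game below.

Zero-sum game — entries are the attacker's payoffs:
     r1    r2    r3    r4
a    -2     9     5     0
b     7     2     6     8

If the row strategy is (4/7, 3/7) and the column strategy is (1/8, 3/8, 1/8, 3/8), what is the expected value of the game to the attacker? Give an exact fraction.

Against (1/8, 3/8, 1/8, 3/8), each row's expected payoff is a: 15/4; b: 43/8.
Taking the (4/7, 3/7)-weighted average: (4/7)·(15/4) + (3/7)·(43/8) = 249/56.

249/56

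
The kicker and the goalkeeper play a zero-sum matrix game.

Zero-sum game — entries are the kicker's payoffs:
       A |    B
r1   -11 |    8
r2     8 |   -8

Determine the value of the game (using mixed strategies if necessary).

Row minima are -11 and -8, so the kicker's maximin is -8; column maxima are 8 and 8, so the goalkeeper's minimax is 8. These differ, so the equilibrium is in mixed strategies.
Let the kicker play r1 with probability p. The goalkeeper is indifferent when −11p + 8(1−p) = 8p − 8(1−p), giving p = 16/35.
Let the goalkeeper play A with probability q. The kicker is indifferent when −11q + 8(1−q) = 8q − 8(1−q), giving q = 16/35.
The value is -11·(16/35) + (8)·(19/35) = -24/35.

-24/35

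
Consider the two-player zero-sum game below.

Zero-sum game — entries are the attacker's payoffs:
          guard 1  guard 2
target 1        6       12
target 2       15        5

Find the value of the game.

Row minima are 6 and 5, so the attacker's maximin is 6; column maxima are 15 and 12, so the defender's minimax is 12. These differ, so the equilibrium is in mixed strategies.
Let the attacker play target 1 with probability p. The defender is indifferent when 6p + 15(1−p) = 12p + 5(1−p), giving p = 5/8.
Let the defender play guard 1 with probability q. The attacker is indifferent when 6q + 12(1−q) = 15q + 5(1−q), giving q = 7/16.
The value is 6·(7/16) + (12)·(9/16) = 75/8.

75/8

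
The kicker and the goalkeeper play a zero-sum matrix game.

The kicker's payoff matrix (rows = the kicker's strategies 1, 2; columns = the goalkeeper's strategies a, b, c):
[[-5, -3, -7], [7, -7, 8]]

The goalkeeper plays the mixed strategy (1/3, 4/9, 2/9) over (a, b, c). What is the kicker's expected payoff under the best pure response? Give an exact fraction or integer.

1: (-5)·(1/3) + (-3)·(4/9) + (-7)·(2/9) = -41/9.
2: (7)·(1/3) + (-7)·(4/9) + (8)·(2/9) = 1.
The best pure response is 2 with expected payoff 1.

1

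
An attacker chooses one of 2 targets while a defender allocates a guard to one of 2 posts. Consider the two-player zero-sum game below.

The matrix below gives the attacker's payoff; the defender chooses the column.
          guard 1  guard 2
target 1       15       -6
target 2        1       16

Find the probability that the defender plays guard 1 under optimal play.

11/18

Row minima are -6 and 1, so the attacker's maximin is 1; column maxima are 15 and 16, so the defender's minimax is 15. These differ, so the equilibrium is in mixed strategies.
Let the defender play guard 1 with probability q. The attacker is indifferent when 15q − 6(1−q) = q + 16(1−q), giving q = 11/18.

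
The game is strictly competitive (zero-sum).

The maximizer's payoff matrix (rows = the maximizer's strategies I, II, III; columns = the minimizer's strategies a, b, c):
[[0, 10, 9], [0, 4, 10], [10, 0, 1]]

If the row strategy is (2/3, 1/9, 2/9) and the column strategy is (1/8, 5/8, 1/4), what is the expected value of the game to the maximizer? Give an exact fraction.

59/9

Against (1/8, 5/8, 1/4), each row's expected payoff is I: 17/2; II: 5; III: 3/2.
Taking the (2/3, 1/9, 2/9)-weighted average: (2/3)·(17/2) + (1/9)·(5) + (2/9)·(3/2) = 59/9.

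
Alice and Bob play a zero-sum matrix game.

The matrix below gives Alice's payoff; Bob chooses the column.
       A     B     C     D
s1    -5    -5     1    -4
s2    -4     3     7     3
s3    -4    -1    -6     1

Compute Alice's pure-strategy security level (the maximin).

-4

The worst-case payoff for each row is s1: -5, s2: -4, s3: -6.
The best of these is -4.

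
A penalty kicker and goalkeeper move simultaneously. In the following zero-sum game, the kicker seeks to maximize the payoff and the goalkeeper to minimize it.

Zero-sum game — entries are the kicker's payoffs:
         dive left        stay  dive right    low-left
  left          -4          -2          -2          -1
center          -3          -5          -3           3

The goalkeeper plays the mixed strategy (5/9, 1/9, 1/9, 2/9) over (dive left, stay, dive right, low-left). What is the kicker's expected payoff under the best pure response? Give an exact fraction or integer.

-17/9

left: (-4)·(5/9) + (-2)·(1/9) + (-2)·(1/9) + (-1)·(2/9) = -26/9.
center: (-3)·(5/9) + (-5)·(1/9) + (-3)·(1/9) + (3)·(2/9) = -17/9.
The best pure response is center with expected payoff -17/9.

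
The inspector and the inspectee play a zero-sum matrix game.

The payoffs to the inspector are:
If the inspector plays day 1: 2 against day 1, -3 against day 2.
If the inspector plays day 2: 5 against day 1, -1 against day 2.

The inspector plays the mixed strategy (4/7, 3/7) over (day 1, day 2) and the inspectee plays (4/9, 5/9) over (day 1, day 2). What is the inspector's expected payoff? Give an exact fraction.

17/63

Against (4/9, 5/9), each row's expected payoff is day 1: -7/9; day 2: 5/3.
Taking the (4/7, 3/7)-weighted average: (4/7)·(-7/9) + (3/7)·(5/3) = 17/63.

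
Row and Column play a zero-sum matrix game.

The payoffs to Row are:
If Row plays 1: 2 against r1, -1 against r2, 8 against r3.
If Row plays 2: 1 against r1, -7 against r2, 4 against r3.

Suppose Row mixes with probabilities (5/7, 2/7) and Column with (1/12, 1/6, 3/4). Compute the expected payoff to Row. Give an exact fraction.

29/6

Against (1/12, 1/6, 3/4), each row's expected payoff is 1: 6; 2: 23/12.
Taking the (5/7, 2/7)-weighted average: (5/7)·(6) + (2/7)·(23/12) = 29/6.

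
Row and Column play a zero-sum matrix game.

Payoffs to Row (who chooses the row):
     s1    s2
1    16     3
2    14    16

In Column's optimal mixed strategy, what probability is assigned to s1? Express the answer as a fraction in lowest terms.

Row minima are 3 and 14, so Row's maximin is 14; column maxima are 16 and 16, so Column's minimax is 16. These differ, so the equilibrium is in mixed strategies.
Let Column play s1 with probability q. Row is indifferent when 16q + 3(1−q) = 14q + 16(1−q), giving q = 13/15.

13/15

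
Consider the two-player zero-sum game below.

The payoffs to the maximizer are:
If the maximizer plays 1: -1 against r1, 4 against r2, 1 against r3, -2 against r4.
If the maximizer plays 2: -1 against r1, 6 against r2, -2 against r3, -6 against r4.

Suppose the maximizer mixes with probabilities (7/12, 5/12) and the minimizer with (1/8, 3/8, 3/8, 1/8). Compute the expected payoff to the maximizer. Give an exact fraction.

109/96

Against (1/8, 3/8, 3/8, 1/8), each row's expected payoff is 1: 3/2; 2: 5/8.
Taking the (7/12, 5/12)-weighted average: (7/12)·(3/2) + (5/12)·(5/8) = 109/96.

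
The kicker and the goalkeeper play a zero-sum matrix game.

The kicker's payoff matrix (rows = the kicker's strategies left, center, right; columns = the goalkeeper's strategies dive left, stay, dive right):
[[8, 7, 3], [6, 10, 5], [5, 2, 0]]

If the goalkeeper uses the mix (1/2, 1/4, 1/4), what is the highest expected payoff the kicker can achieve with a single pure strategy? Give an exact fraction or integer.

left: (8)·(1/2) + (7)·(1/4) + (3)·(1/4) = 13/2.
center: (6)·(1/2) + (10)·(1/4) + (5)·(1/4) = 27/4.
right: (5)·(1/2) + (2)·(1/4) + (0)·(1/4) = 3.
The best pure response is center with expected payoff 27/4.

27/4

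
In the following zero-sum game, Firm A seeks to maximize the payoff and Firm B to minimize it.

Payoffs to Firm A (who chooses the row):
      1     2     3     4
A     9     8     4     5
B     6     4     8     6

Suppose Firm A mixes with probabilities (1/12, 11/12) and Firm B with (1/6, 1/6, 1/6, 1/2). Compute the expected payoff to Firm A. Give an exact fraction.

6

Against (1/6, 1/6, 1/6, 1/2), each row's expected payoff is A: 6; B: 6.
Taking the (1/12, 11/12)-weighted average: (1/12)·(6) + (11/12)·(6) = 6.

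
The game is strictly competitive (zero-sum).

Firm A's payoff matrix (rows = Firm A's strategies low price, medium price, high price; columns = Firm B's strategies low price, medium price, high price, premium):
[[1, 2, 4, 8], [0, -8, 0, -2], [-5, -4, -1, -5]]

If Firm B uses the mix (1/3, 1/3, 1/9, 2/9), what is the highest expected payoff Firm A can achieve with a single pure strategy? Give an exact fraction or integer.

29/9

low price: (1)·(1/3) + (2)·(1/3) + (4)·(1/9) + (8)·(2/9) = 29/9.
medium price: (0)·(1/3) + (-8)·(1/3) + (0)·(1/9) + (-2)·(2/9) = -28/9.
high price: (-5)·(1/3) + (-4)·(1/3) + (-1)·(1/9) + (-5)·(2/9) = -38/9.
The best pure response is low price with expected payoff 29/9.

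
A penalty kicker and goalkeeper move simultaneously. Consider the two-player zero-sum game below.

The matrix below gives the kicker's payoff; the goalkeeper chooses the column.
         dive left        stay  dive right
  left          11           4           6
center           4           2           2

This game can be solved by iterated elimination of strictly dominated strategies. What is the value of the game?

4

Row center is strictly dominated by row left (11>4, 4>2, 6>2); eliminate center.
Column dive right is strictly dominated by stay for the goalkeeper (4<6); eliminate dive right.
Column dive left is strictly dominated by stay for the goalkeeper (4<11); eliminate dive left.
Only (left, stay) remains, with payoff 4.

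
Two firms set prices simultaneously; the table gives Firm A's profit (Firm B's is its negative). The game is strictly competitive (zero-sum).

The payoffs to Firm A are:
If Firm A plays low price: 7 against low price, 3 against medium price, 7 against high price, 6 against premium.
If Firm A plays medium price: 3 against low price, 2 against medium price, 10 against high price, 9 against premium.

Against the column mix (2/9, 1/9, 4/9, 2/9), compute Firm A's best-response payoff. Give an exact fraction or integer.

22/3

low price: (7)·(2/9) + (3)·(1/9) + (7)·(4/9) + (6)·(2/9) = 19/3.
medium price: (3)·(2/9) + (2)·(1/9) + (10)·(4/9) + (9)·(2/9) = 22/3.
The best pure response is medium price with expected payoff 22/3.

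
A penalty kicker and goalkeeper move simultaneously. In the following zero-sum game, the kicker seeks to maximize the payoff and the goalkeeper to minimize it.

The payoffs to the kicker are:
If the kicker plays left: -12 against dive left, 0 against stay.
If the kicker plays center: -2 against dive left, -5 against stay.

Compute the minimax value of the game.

-4

Row minima are -12 and -5, so the kicker's maximin is -5; column maxima are -2 and 0, so the goalkeeper's minimax is -2. These differ, so the equilibrium is in mixed strategies.
Let the kicker play left with probability p. The goalkeeper is indifferent when −12p − 2(1−p) = −5(1−p), giving p = 1/5.
Let the goalkeeper play dive left with probability q. The kicker is indifferent when −12q = −2q − 5(1−q), giving q = 1/3.
The value is -12·(1/3) + (0)·(2/3) = -4.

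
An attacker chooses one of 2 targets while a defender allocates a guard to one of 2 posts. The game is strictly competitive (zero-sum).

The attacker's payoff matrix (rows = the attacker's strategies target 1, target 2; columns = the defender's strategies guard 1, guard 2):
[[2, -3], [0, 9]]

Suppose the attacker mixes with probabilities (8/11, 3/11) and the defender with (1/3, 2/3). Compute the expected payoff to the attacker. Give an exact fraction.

Against (1/3, 2/3), each row's expected payoff is target 1: -4/3; target 2: 6.
Taking the (8/11, 3/11)-weighted average: (8/11)·(-4/3) + (3/11)·(6) = 2/3.

2/3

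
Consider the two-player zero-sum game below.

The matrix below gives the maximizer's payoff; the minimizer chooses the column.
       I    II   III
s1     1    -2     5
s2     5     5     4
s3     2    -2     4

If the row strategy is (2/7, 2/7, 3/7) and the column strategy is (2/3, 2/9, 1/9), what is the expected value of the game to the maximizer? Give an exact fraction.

46/21

Against (2/3, 2/9, 1/9), each row's expected payoff is s1: 7/9; s2: 44/9; s3: 4/3.
Taking the (2/7, 2/7, 3/7)-weighted average: (2/7)·(7/9) + (2/7)·(44/9) + (3/7)·(4/3) = 46/21.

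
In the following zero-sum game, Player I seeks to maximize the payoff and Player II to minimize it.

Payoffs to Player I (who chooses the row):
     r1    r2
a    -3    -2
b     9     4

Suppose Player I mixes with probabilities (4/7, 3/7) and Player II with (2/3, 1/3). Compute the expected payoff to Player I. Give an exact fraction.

Against (2/3, 1/3), each row's expected payoff is a: -8/3; b: 22/3.
Taking the (4/7, 3/7)-weighted average: (4/7)·(-8/3) + (3/7)·(22/3) = 34/21.

34/21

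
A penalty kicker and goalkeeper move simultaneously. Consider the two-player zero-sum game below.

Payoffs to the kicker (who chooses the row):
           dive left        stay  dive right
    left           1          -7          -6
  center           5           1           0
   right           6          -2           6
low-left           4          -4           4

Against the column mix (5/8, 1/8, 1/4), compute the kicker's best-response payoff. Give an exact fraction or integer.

5

left: (1)·(5/8) + (-7)·(1/8) + (-6)·(1/4) = -7/4.
center: (5)·(5/8) + (1)·(1/8) + (0)·(1/4) = 13/4.
right: (6)·(5/8) + (-2)·(1/8) + (6)·(1/4) = 5.
low-left: (4)·(5/8) + (-4)·(1/8) + (4)·(1/4) = 3.
The best pure response is right with expected payoff 5.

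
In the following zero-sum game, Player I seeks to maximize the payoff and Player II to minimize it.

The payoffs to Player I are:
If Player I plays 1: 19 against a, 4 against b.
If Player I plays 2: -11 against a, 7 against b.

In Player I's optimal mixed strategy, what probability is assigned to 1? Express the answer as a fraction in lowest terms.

6/11

Row minima are 4 and -11, so Player I's maximin is 4; column maxima are 19 and 7, so Player II's minimax is 7. These differ, so the equilibrium is in mixed strategies.
Let Player I play 1 with probability p. Player II is indifferent when 19p − 11(1−p) = 4p + 7(1−p), giving p = 6/11.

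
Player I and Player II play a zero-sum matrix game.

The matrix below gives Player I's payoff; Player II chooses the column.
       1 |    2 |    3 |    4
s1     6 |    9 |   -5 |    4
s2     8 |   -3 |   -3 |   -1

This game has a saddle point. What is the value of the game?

Row minima: -5, -3 → Player I's maximin is -3.
Column maxima: 8, 9, -3, 4 → Player II's minimax is -3.
They coincide at (s2, 3), so the value is -3.

-3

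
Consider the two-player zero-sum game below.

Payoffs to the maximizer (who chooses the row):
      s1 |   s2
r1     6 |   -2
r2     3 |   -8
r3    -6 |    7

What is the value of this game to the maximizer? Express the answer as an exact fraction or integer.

Row r2 is strictly dominated by row r1, so the maximizer never plays it.
The remaining 2×2 game on (r1, r3) × (s1, s2) has no saddle point. Let the maximizer play r1 with probability p; indifference gives 6p − 6(1−p) = −2p + 7(1−p), so p = 13/21.
Similarly the minimizer's optimal q on s1 is 3/7, and the value is 6·(3/7) + (-2)·(4/7) = 10/7.

10/7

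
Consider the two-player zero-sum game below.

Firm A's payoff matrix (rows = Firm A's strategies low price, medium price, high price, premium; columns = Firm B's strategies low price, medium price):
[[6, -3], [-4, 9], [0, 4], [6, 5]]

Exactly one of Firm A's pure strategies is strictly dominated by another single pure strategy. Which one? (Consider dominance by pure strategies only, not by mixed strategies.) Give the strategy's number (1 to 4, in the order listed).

3

Compare high price with premium: 6 > 0, 5 > 4.
So premium strictly dominates high price for Firm A; high price is strictly dominated.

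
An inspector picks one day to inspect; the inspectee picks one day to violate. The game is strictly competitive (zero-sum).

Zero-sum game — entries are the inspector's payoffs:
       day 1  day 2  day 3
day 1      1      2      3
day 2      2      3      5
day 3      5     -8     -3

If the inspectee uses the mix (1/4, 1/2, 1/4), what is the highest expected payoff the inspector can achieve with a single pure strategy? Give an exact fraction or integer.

day 1: (1)·(1/4) + (2)·(1/2) + (3)·(1/4) = 2.
day 2: (2)·(1/4) + (3)·(1/2) + (5)·(1/4) = 13/4.
day 3: (5)·(1/4) + (-8)·(1/2) + (-3)·(1/4) = -7/2.
The best pure response is day 2 with expected payoff 13/4.

13/4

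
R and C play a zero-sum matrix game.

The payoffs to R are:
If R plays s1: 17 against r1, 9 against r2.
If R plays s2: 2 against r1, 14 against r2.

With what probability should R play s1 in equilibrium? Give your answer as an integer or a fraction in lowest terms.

Row minima are 9 and 2, so R's maximin is 9; column maxima are 17 and 14, so C's minimax is 14. These differ, so the equilibrium is in mixed strategies.
Let R play s1 with probability p. C is indifferent when 17p + 2(1−p) = 9p + 14(1−p), giving p = 3/5.

3/5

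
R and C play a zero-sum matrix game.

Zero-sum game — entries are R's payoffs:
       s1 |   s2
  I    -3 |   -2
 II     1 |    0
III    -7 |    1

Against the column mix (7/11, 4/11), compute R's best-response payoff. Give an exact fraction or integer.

I: (-3)·(7/11) + (-2)·(4/11) = -29/11.
II: (1)·(7/11) + (0)·(4/11) = 7/11.
III: (-7)·(7/11) + (1)·(4/11) = -45/11.
The best pure response is II with expected payoff 7/11.

7/11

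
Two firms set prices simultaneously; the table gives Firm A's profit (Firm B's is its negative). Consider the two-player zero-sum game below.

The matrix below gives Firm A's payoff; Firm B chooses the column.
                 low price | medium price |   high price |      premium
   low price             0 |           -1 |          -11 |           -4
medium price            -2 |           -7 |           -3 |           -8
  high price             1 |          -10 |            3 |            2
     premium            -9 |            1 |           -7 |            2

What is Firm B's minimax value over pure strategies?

1

The worst case (largest entry) in each column is low price: 1, medium price: 1, high price: 3, premium: 2.
The best (smallest) of these is 1.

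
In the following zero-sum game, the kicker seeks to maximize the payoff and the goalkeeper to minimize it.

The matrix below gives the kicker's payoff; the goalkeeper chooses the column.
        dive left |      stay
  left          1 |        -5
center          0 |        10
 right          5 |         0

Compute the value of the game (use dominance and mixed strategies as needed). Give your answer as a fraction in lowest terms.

10/3

Row left is strictly dominated by row right, so the kicker never plays it.
The remaining 2×2 game on (center, right) × (dive left, stay) has no saddle point. Let the kicker play center with probability p; indifference gives 5(1−p) = 10p, so p = 1/3.
Similarly the goalkeeper's optimal q on dive left is 2/3, and the value is 0·(2/3) + (10)·(1/3) = 10/3.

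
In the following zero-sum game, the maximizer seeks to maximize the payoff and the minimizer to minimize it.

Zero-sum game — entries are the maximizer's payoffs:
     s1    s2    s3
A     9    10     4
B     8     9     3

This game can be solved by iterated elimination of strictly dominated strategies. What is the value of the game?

Row B is strictly dominated by row A (9>8, 10>9, 4>3); eliminate B.
Column s1 is strictly dominated by s3 for the minimizer (4<9); eliminate s1.
Column s2 is strictly dominated by s3 for the minimizer (4<10); eliminate s2.
Only (A, s3) remains, with payoff 4.

4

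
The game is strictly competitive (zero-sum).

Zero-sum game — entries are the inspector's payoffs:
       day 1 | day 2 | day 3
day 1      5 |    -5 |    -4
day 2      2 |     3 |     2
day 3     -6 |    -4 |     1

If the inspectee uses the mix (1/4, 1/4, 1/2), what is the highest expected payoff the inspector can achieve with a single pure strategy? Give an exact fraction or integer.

9/4

day 1: (5)·(1/4) + (-5)·(1/4) + (-4)·(1/2) = -2.
day 2: (2)·(1/4) + (3)·(1/4) + (2)·(1/2) = 9/4.
day 3: (-6)·(1/4) + (-4)·(1/4) + (1)·(1/2) = -2.
The best pure response is day 2 with expected payoff 9/4.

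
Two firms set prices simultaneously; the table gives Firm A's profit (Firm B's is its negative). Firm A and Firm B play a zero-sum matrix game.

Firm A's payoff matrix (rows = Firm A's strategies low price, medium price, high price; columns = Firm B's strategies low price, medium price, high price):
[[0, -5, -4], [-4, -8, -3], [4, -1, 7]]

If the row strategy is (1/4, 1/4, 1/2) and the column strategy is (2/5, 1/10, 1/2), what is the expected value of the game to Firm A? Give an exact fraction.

Against (2/5, 1/10, 1/2), each row's expected payoff is low price: -5/2; medium price: -39/10; high price: 5.
Taking the (1/4, 1/4, 1/2)-weighted average: (1/4)·(-5/2) + (1/4)·(-39/10) + (1/2)·(5) = 9/10.

9/10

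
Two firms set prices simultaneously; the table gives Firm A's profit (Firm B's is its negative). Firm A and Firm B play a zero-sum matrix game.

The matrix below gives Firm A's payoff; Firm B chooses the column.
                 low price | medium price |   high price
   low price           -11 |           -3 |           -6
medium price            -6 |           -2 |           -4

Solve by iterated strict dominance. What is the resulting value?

Row low price is strictly dominated by row medium price (-6>-11, -2>-3, -4>-6); eliminate low price.
Column medium price is strictly dominated by low price for Firm B (-6<-2); eliminate medium price.
Column high price is strictly dominated by low price for Firm B (-6<-4); eliminate high price.
Only (medium price, low price) remains, with payoff -6.

-6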